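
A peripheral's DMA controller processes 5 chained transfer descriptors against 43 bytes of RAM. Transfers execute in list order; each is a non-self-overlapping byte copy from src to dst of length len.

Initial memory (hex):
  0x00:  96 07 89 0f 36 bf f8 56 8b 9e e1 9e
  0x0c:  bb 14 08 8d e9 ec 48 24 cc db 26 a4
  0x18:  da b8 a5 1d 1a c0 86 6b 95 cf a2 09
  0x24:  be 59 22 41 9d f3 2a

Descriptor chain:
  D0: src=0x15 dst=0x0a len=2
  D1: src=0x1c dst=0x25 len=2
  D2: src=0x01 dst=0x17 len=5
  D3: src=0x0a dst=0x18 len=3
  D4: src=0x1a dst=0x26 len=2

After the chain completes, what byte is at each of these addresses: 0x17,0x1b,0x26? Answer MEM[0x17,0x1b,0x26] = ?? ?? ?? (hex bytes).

MEM[0x17,0x1b,0x26] = 07 bf bb

[0] 0x15->0x0a len=2 : db 26
[1] 0x1c->0x25 len=2 : 1a c0
[2] 0x01->0x17 len=5 : 07 89 0f 36 bf
[3] 0x0a->0x18 len=3 : db 26 bb
[4] 0x1a->0x26 len=2 : bb bf
query mem[0x17]=0x07, mem[0x1b]=0xbf, mem[0x26]=0xbb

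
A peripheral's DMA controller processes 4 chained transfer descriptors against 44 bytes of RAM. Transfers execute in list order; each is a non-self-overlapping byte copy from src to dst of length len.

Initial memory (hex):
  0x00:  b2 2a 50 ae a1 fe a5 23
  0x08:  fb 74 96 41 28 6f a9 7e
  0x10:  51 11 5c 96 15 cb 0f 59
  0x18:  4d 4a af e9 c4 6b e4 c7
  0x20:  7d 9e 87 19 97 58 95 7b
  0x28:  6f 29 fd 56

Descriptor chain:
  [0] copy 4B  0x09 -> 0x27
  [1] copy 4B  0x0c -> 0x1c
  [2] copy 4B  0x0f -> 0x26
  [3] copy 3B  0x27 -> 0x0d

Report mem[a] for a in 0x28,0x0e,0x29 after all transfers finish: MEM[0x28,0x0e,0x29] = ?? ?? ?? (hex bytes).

MEM[0x28,0x0e,0x29] = 11 11 5c

D0: mem[0x27..0x2a] <- [74 96 41 28]
D1: mem[0x1c..0x1f] <- [28 6f a9 7e]
D2: mem[0x26..0x29] <- [7e 51 11 5c]
D3: mem[0x0d..0x0f] <- [51 11 5c]
query mem[0x28]=0x11, mem[0x0e]=0x11, mem[0x29]=0x5c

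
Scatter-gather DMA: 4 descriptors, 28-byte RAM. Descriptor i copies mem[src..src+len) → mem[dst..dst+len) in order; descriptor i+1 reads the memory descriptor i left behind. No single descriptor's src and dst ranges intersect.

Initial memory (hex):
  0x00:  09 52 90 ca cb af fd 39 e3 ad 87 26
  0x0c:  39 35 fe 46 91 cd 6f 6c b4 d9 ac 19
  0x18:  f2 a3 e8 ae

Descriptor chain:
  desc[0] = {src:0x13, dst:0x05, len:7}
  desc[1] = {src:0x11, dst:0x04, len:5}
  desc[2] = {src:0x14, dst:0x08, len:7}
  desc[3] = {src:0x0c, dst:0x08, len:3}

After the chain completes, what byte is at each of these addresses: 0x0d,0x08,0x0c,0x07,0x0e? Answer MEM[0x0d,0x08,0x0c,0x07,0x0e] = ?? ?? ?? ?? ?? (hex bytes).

[0] 0x13->0x05 len=7 : 6c b4 d9 ac 19 f2 a3
[1] 0x11->0x04 len=5 : cd 6f 6c b4 d9
[2] 0x14->0x08 len=7 : b4 d9 ac 19 f2 a3 e8
[3] 0x0c->0x08 len=3 : f2 a3 e8
query mem[0x0d]=0xa3, mem[0x08]=0xf2, mem[0x0c]=0xf2, mem[0x07]=0xb4, mem[0x0e]=0xe8

MEM[0x0d,0x08,0x0c,0x07,0x0e] = a3 f2 f2 b4 e8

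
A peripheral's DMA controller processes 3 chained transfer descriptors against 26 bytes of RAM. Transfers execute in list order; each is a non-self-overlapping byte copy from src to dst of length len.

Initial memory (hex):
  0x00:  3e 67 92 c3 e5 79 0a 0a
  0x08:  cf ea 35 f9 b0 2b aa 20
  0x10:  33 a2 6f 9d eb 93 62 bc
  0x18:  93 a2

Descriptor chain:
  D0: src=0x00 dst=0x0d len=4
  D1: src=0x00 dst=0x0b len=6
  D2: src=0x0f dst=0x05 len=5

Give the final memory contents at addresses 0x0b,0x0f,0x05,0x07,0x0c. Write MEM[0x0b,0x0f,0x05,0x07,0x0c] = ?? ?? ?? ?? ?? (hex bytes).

[0] 0x00->0x0d len=4 : 3e 67 92 c3
[1] 0x00->0x0b len=6 : 3e 67 92 c3 e5 79
[2] 0x0f->0x05 len=5 : e5 79 a2 6f 9d
query mem[0x0b]=0x3e, mem[0x0f]=0xe5, mem[0x05]=0xe5, mem[0x07]=0xa2, mem[0x0c]=0x67

MEM[0x0b,0x0f,0x05,0x07,0x0c] = 3e e5 e5 a2 67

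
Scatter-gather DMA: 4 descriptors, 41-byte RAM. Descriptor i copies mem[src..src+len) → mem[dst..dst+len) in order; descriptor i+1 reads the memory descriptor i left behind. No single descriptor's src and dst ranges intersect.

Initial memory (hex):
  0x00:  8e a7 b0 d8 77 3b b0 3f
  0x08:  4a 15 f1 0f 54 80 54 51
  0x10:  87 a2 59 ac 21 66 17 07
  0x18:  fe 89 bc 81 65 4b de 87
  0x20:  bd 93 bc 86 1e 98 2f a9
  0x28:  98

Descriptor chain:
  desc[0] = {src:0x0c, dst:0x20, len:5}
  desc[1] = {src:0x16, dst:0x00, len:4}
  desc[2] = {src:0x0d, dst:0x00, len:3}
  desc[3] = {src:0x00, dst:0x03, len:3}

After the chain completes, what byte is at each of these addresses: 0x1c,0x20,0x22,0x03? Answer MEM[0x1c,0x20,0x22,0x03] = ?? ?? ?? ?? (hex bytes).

MEM[0x1c,0x20,0x22,0x03] = 65 54 54 80

  after D0: wrote 5B at 0x20 = 5480545187
  after D1: wrote 4B at 0x00 = 1707fe89
  after D2: wrote 3B at 0x00 = 805451
  after D3: wrote 3B at 0x03 = 805451
query mem[0x1c]=0x65, mem[0x20]=0x54, mem[0x22]=0x54, mem[0x03]=0x80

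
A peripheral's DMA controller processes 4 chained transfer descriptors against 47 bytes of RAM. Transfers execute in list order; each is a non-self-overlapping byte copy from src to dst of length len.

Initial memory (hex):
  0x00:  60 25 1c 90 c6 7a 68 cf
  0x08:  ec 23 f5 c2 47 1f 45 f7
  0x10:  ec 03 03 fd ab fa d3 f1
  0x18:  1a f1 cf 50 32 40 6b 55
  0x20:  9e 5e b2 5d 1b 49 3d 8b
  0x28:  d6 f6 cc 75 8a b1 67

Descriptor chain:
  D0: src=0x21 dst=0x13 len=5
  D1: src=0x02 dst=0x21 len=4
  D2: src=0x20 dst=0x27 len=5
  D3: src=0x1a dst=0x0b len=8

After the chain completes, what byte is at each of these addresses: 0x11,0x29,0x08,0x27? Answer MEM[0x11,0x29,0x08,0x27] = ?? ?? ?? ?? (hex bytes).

MEM[0x11,0x29,0x08,0x27] = 9e 90 ec 9e

D0: mem[0x13..0x17] <- [5e b2 5d 1b 49]
D1: mem[0x21..0x24] <- [1c 90 c6 7a]
D2: mem[0x27..0x2b] <- [9e 1c 90 c6 7a]
D3: mem[0x0b..0x12] <- [cf 50 32 40 6b 55 9e 1c]
query mem[0x11]=0x9e, mem[0x29]=0x90, mem[0x08]=0xec, mem[0x27]=0x9e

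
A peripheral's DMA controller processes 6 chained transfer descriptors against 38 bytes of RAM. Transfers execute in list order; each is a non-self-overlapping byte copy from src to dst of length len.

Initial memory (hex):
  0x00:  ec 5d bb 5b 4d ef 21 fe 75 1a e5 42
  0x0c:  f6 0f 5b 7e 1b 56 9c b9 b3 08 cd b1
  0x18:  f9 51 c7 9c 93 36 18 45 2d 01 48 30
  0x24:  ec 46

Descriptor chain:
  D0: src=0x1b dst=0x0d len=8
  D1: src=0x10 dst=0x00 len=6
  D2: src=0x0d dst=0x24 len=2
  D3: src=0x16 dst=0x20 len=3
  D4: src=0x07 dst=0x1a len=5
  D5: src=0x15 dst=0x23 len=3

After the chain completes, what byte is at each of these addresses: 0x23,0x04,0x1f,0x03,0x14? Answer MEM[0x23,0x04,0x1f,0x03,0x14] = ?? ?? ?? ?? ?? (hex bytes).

[0] 0x1b->0x0d len=8 : 9c 93 36 18 45 2d 01 48
[1] 0x10->0x00 len=6 : 18 45 2d 01 48 08
[2] 0x0d->0x24 len=2 : 9c 93
[3] 0x16->0x20 len=3 : cd b1 f9
[4] 0x07->0x1a len=5 : fe 75 1a e5 42
[5] 0x15->0x23 len=3 : 08 cd b1
query mem[0x23]=0x08, mem[0x04]=0x48, mem[0x1f]=0x45, mem[0x03]=0x01, mem[0x14]=0x48

MEM[0x23,0x04,0x1f,0x03,0x14] = 08 48 45 01 48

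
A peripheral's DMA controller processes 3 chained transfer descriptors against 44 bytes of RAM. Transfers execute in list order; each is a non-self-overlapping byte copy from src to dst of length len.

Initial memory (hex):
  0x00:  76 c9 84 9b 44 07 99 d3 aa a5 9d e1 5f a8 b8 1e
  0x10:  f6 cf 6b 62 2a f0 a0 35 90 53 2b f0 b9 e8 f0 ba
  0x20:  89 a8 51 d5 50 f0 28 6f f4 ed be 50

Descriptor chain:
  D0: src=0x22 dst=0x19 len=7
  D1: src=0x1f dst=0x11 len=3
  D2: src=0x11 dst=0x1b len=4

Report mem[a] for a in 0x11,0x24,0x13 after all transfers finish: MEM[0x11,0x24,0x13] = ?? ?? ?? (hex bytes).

MEM[0x11,0x24,0x13] = f4 50 a8

  after D0: wrote 7B at 0x19 = 51d550f0286ff4
  after D1: wrote 3B at 0x11 = f489a8
  after D2: wrote 4B at 0x1b = f489a82a
query mem[0x11]=0xf4, mem[0x24]=0x50, mem[0x13]=0xa8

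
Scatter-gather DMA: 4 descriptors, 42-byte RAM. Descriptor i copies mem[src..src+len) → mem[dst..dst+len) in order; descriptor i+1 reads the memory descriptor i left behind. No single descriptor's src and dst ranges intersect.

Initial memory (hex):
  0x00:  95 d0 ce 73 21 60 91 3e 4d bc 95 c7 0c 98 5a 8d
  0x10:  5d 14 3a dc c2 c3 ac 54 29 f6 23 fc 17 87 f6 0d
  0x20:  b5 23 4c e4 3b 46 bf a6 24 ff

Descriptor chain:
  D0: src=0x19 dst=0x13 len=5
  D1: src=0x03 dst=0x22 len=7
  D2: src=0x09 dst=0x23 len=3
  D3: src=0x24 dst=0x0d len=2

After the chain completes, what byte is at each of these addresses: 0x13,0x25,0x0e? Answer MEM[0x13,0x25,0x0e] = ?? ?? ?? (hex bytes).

MEM[0x13,0x25,0x0e] = f6 c7 c7

D0: mem[0x13..0x17] <- [f6 23 fc 17 87]
D1: mem[0x22..0x28] <- [73 21 60 91 3e 4d bc]
D2: mem[0x23..0x25] <- [bc 95 c7]
D3: mem[0x0d..0x0e] <- [95 c7]
query mem[0x13]=0xf6, mem[0x25]=0xc7, mem[0x0e]=0xc7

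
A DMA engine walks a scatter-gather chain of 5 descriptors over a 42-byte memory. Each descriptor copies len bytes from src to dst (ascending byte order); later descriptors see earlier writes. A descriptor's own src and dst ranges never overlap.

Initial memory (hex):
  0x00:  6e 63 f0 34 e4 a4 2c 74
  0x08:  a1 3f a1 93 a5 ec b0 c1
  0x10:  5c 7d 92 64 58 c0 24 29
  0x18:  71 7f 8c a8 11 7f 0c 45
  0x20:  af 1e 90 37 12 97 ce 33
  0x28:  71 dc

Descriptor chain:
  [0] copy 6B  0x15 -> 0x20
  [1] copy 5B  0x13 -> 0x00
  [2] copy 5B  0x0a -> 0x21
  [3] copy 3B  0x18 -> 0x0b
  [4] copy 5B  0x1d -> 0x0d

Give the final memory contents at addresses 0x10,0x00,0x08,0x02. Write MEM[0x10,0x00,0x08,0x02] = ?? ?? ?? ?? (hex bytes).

MEM[0x10,0x00,0x08,0x02] = c0 64 a1 c0

[0] 0x15->0x20 len=6 : c0 24 29 71 7f 8c
[1] 0x13->0x00 len=5 : 64 58 c0 24 29
[2] 0x0a->0x21 len=5 : a1 93 a5 ec b0
[3] 0x18->0x0b len=3 : 71 7f 8c
[4] 0x1d->0x0d len=5 : 7f 0c 45 c0 a1
query mem[0x10]=0xc0, mem[0x00]=0x64, mem[0x08]=0xa1, mem[0x02]=0xc0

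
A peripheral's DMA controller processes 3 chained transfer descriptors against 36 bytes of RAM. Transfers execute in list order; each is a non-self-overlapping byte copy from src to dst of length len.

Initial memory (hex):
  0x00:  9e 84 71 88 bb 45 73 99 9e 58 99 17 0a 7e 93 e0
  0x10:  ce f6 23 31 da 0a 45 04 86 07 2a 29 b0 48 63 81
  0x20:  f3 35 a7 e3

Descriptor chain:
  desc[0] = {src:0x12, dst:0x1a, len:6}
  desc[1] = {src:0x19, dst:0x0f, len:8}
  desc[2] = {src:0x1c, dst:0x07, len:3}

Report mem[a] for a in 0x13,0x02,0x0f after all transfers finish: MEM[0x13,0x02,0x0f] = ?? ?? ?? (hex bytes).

MEM[0x13,0x02,0x0f] = 0a 71 07

D0: mem[0x1a..0x1f] <- [23 31 da 0a 45 04]
D1: mem[0x0f..0x16] <- [07 23 31 da 0a 45 04 f3]
D2: mem[0x07..0x09] <- [da 0a 45]
query mem[0x13]=0x0a, mem[0x02]=0x71, mem[0x0f]=0x07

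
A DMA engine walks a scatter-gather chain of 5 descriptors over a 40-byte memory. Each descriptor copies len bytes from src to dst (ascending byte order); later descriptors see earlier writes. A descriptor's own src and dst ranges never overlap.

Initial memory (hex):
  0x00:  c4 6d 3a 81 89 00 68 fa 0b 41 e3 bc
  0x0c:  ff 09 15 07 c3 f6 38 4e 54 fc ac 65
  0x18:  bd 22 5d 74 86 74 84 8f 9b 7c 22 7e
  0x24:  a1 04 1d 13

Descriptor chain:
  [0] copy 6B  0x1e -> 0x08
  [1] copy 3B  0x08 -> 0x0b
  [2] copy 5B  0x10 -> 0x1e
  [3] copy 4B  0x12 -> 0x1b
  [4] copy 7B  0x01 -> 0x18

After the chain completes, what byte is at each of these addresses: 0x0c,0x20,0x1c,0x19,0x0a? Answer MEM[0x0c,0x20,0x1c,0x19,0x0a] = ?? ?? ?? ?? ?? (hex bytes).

#0 dst[0x08+6] := {0x84,0x8f,0x9b,0x7c,0x22,0x7e}
#1 dst[0x0b+3] := {0x84,0x8f,0x9b}
#2 dst[0x1e+5] := {0xc3,0xf6,0x38,0x4e,0x54}
#3 dst[0x1b+4] := {0x38,0x4e,0x54,0xfc}
#4 dst[0x18+7] := {0x6d,0x3a,0x81,0x89,0x00,0x68,0xfa}
query mem[0x0c]=0x8f, mem[0x20]=0x38, mem[0x1c]=0x00, mem[0x19]=0x3a, mem[0x0a]=0x9b

MEM[0x0c,0x20,0x1c,0x19,0x0a] = 8f 38 00 3a 9b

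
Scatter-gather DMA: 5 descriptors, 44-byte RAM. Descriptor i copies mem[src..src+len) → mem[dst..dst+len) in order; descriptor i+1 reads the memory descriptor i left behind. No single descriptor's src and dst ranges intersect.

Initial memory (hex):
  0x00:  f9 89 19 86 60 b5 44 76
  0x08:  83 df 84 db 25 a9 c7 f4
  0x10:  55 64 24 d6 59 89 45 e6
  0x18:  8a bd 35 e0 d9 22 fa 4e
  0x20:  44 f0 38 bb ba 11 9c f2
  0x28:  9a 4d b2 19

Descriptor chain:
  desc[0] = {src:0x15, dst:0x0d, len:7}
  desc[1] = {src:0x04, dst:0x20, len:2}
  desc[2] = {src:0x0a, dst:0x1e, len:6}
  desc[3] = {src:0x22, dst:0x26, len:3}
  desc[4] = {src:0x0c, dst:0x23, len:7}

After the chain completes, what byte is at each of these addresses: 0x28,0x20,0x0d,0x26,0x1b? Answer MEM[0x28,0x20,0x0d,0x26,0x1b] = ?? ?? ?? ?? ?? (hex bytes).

[0] 0x15->0x0d len=7 : 89 45 e6 8a bd 35 e0
[1] 0x04->0x20 len=2 : 60 b5
[2] 0x0a->0x1e len=6 : 84 db 25 89 45 e6
[3] 0x22->0x26 len=3 : 45 e6 ba
[4] 0x0c->0x23 len=7 : 25 89 45 e6 8a bd 35
query mem[0x28]=0xbd, mem[0x20]=0x25, mem[0x0d]=0x89, mem[0x26]=0xe6, mem[0x1b]=0xe0

MEM[0x28,0x20,0x0d,0x26,0x1b] = bd 25 89 e6 e0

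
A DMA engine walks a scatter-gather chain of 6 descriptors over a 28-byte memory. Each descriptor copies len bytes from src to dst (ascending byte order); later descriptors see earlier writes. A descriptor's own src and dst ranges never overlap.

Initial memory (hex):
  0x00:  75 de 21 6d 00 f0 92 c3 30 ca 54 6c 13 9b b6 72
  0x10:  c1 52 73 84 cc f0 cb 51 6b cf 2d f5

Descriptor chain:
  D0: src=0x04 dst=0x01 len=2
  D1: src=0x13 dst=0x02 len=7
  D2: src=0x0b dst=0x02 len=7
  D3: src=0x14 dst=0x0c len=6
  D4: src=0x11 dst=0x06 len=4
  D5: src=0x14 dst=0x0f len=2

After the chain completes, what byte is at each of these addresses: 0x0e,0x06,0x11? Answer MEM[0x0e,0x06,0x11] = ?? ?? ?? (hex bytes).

  after D0: wrote 2B at 0x01 = 00f0
  after D1: wrote 7B at 0x02 = 84ccf0cb516bcf
  after D2: wrote 7B at 0x02 = 6c139bb672c152
  after D3: wrote 6B at 0x0c = ccf0cb516bcf
  after D4: wrote 4B at 0x06 = cf7384cc
  after D5: wrote 2B at 0x0f = ccf0
query mem[0x0e]=0xcb, mem[0x06]=0xcf, mem[0x11]=0xcf

MEM[0x0e,0x06,0x11] = cb cf cf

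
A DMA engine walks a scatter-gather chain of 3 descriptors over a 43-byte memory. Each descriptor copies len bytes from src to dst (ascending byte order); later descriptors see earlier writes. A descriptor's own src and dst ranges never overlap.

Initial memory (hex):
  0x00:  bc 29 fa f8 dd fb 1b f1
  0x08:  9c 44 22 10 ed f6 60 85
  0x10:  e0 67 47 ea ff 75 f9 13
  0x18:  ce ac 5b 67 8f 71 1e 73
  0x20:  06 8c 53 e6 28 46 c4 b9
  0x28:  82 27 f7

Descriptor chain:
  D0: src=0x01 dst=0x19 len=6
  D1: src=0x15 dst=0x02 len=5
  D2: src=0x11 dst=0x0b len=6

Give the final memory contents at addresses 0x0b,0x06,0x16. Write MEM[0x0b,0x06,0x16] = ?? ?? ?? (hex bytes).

D0: mem[0x19..0x1e] <- [29 fa f8 dd fb 1b]
D1: mem[0x02..0x06] <- [75 f9 13 ce 29]
D2: mem[0x0b..0x10] <- [67 47 ea ff 75 f9]
query mem[0x0b]=0x67, mem[0x06]=0x29, mem[0x16]=0xf9

MEM[0x0b,0x06,0x16] = 67 29 f9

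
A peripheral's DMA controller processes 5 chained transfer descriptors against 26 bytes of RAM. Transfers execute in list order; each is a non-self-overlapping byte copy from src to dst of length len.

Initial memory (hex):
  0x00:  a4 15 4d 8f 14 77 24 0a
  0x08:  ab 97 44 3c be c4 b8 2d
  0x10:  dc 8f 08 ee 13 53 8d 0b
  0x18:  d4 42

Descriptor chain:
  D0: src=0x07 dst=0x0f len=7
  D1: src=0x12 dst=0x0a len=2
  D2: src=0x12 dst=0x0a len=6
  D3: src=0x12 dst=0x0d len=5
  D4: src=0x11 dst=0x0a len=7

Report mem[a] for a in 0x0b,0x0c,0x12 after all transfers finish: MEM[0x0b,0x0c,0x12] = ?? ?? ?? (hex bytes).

MEM[0x0b,0x0c,0x12] = 44 3c 44

D0: mem[0x0f..0x15] <- [0a ab 97 44 3c be c4]
D1: mem[0x0a..0x0b] <- [44 3c]
D2: mem[0x0a..0x0f] <- [44 3c be c4 8d 0b]
D3: mem[0x0d..0x11] <- [44 3c be c4 8d]
D4: mem[0x0a..0x10] <- [8d 44 3c be c4 8d 0b]
query mem[0x0b]=0x44, mem[0x0c]=0x3c, mem[0x12]=0x44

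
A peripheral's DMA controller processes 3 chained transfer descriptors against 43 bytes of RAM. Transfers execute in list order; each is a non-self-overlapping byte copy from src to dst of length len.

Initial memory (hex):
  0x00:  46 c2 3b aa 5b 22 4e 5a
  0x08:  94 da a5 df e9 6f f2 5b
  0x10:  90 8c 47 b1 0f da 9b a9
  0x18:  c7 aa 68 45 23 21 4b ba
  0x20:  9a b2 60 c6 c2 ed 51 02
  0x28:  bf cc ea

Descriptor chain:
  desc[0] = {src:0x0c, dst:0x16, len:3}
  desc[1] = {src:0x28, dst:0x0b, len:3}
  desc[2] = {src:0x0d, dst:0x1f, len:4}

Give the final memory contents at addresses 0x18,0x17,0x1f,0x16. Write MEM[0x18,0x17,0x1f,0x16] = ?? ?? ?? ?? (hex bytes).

MEM[0x18,0x17,0x1f,0x16] = f2 6f ea e9

D0: mem[0x16..0x18] <- [e9 6f f2]
D1: mem[0x0b..0x0d] <- [bf cc ea]
D2: mem[0x1f..0x22] <- [ea f2 5b 90]
query mem[0x18]=0xf2, mem[0x17]=0x6f, mem[0x1f]=0xea, mem[0x16]=0xe9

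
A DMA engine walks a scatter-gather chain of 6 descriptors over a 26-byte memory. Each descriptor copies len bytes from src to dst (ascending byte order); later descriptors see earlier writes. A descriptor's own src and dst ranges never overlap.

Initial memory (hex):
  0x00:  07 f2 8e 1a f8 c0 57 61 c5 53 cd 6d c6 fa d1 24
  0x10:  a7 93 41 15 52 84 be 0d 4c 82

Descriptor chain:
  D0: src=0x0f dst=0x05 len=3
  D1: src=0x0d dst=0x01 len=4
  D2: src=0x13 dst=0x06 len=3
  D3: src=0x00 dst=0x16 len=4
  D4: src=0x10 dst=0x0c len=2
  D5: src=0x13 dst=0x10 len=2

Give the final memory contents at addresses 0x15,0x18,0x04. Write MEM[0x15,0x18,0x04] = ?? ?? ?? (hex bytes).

MEM[0x15,0x18,0x04] = 84 d1 a7

[0] 0x0f->0x05 len=3 : 24 a7 93
[1] 0x0d->0x01 len=4 : fa d1 24 a7
[2] 0x13->0x06 len=3 : 15 52 84
[3] 0x00->0x16 len=4 : 07 fa d1 24
[4] 0x10->0x0c len=2 : a7 93
[5] 0x13->0x10 len=2 : 15 52
query mem[0x15]=0x84, mem[0x18]=0xd1, mem[0x04]=0xa7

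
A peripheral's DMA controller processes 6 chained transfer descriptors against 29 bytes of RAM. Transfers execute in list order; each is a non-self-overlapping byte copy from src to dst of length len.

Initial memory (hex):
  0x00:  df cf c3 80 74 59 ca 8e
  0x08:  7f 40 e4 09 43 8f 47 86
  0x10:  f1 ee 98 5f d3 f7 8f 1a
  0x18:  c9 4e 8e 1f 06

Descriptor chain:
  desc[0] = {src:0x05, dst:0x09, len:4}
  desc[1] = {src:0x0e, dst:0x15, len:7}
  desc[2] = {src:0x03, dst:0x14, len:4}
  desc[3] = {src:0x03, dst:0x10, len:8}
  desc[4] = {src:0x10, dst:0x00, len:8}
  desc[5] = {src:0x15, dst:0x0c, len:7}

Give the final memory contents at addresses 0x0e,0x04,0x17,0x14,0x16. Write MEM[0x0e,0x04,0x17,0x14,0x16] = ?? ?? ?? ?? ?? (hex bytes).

MEM[0x0e,0x04,0x17,0x14,0x16] = ca 8e ca 8e 59

#0 dst[0x09+4] := {0x59,0xca,0x8e,0x7f}
#1 dst[0x15+7] := {0x47,0x86,0xf1,0xee,0x98,0x5f,0xd3}
#2 dst[0x14+4] := {0x80,0x74,0x59,0xca}
#3 dst[0x10+8] := {0x80,0x74,0x59,0xca,0x8e,0x7f,0x59,0xca}
#4 dst[0x00+8] := {0x80,0x74,0x59,0xca,0x8e,0x7f,0x59,0xca}
#5 dst[0x0c+7] := {0x7f,0x59,0xca,0xee,0x98,0x5f,0xd3}
query mem[0x0e]=0xca, mem[0x04]=0x8e, mem[0x17]=0xca, mem[0x14]=0x8e, mem[0x16]=0x59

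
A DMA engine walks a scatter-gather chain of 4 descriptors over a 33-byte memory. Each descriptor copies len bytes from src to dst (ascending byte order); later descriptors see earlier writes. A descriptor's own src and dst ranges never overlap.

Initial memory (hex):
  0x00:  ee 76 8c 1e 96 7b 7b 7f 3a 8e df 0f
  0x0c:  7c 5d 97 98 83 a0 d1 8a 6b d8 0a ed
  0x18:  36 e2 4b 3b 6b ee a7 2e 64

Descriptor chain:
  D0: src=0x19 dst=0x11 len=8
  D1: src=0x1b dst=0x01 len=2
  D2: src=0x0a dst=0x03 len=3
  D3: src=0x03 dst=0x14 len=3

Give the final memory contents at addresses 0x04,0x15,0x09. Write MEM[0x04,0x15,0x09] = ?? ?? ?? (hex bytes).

MEM[0x04,0x15,0x09] = 0f 0f 8e

D0: mem[0x11..0x18] <- [e2 4b 3b 6b ee a7 2e 64]
D1: mem[0x01..0x02] <- [3b 6b]
D2: mem[0x03..0x05] <- [df 0f 7c]
D3: mem[0x14..0x16] <- [df 0f 7c]
query mem[0x04]=0x0f, mem[0x15]=0x0f, mem[0x09]=0x8e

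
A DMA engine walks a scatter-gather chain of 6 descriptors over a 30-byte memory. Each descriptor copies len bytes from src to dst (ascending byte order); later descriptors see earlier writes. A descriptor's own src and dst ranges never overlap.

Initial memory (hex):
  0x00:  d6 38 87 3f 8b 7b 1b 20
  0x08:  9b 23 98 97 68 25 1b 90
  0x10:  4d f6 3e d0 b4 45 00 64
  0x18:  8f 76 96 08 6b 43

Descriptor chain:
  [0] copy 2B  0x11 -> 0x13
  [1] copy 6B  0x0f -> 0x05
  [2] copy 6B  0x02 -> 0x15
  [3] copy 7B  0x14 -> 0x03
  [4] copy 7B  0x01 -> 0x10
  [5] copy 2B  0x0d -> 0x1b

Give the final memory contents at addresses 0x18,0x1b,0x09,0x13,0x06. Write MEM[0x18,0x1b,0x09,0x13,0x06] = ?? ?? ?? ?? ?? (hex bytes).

[0] 0x11->0x13 len=2 : f6 3e
[1] 0x0f->0x05 len=6 : 90 4d f6 3e f6 3e
[2] 0x02->0x15 len=6 : 87 3f 8b 90 4d f6
[3] 0x14->0x03 len=7 : 3e 87 3f 8b 90 4d f6
[4] 0x01->0x10 len=7 : 38 87 3e 87 3f 8b 90
[5] 0x0d->0x1b len=2 : 25 1b
query mem[0x18]=0x90, mem[0x1b]=0x25, mem[0x09]=0xf6, mem[0x13]=0x87, mem[0x06]=0x8b

MEM[0x18,0x1b,0x09,0x13,0x06] = 90 25 f6 87 8b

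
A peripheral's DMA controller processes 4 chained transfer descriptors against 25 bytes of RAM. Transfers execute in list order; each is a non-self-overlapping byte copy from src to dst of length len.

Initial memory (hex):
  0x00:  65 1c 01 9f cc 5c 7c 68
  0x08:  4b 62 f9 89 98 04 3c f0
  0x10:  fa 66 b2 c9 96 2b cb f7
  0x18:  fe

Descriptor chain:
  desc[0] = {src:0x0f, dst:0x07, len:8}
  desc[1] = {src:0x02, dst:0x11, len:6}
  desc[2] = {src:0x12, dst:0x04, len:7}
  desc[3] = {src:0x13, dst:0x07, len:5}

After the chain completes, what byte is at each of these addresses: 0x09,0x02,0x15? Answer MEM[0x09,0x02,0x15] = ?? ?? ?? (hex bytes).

D0: mem[0x07..0x0e] <- [f0 fa 66 b2 c9 96 2b cb]
D1: mem[0x11..0x16] <- [01 9f cc 5c 7c f0]
D2: mem[0x04..0x0a] <- [9f cc 5c 7c f0 f7 fe]
D3: mem[0x07..0x0b] <- [cc 5c 7c f0 f7]
query mem[0x09]=0x7c, mem[0x02]=0x01, mem[0x15]=0x7c

MEM[0x09,0x02,0x15] = 7c 01 7c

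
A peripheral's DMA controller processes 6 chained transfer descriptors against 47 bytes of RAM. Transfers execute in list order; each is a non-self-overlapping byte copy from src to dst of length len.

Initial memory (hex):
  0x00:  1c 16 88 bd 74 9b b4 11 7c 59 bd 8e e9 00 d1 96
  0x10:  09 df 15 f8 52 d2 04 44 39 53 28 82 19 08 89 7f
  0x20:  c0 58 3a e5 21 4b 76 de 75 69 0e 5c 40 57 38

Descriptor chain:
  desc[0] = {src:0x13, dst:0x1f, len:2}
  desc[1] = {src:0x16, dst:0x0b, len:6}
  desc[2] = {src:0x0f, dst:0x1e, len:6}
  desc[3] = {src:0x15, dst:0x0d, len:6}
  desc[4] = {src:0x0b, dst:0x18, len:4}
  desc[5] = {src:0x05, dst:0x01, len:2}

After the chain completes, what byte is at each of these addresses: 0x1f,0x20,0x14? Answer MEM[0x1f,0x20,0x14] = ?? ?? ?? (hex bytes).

D0: mem[0x1f..0x20] <- [f8 52]
D1: mem[0x0b..0x10] <- [04 44 39 53 28 82]
D2: mem[0x1e..0x23] <- [28 82 df 15 f8 52]
D3: mem[0x0d..0x12] <- [d2 04 44 39 53 28]
D4: mem[0x18..0x1b] <- [04 44 d2 04]
D5: mem[0x01..0x02] <- [9b b4]
query mem[0x1f]=0x82, mem[0x20]=0xdf, mem[0x14]=0x52

MEM[0x1f,0x20,0x14] = 82 df 52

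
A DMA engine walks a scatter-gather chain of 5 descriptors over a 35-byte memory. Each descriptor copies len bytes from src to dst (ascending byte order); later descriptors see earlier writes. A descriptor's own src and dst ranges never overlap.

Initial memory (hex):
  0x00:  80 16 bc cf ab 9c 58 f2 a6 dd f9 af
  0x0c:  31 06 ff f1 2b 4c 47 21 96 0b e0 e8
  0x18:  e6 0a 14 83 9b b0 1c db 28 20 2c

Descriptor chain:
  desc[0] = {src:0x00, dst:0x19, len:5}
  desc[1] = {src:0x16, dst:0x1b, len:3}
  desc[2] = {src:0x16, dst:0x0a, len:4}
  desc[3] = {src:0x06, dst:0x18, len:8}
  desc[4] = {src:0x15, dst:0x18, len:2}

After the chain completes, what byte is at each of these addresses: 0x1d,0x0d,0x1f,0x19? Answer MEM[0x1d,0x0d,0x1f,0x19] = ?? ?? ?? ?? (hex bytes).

D0: mem[0x19..0x1d] <- [80 16 bc cf ab]
D1: mem[0x1b..0x1d] <- [e0 e8 e6]
D2: mem[0x0a..0x0d] <- [e0 e8 e6 80]
D3: mem[0x18..0x1f] <- [58 f2 a6 dd e0 e8 e6 80]
D4: mem[0x18..0x19] <- [0b e0]
query mem[0x1d]=0xe8, mem[0x0d]=0x80, mem[0x1f]=0x80, mem[0x19]=0xe0

MEM[0x1d,0x0d,0x1f,0x19] = e8 80 80 e0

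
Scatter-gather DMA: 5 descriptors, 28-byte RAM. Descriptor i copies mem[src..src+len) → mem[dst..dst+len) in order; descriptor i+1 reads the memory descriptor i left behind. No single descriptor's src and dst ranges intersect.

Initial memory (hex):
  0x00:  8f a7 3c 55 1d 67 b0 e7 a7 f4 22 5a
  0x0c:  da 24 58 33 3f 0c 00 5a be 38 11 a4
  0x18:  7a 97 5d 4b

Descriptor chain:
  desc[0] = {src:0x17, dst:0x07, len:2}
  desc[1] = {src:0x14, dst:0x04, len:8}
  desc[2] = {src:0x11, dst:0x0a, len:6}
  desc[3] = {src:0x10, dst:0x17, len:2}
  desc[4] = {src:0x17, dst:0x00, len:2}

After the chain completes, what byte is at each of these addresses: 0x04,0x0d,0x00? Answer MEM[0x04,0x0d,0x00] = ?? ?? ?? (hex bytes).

MEM[0x04,0x0d,0x00] = be be 3f

D0: mem[0x07..0x08] <- [a4 7a]
D1: mem[0x04..0x0b] <- [be 38 11 a4 7a 97 5d 4b]
D2: mem[0x0a..0x0f] <- [0c 00 5a be 38 11]
D3: mem[0x17..0x18] <- [3f 0c]
D4: mem[0x00..0x01] <- [3f 0c]
query mem[0x04]=0xbe, mem[0x0d]=0xbe, mem[0x00]=0x3f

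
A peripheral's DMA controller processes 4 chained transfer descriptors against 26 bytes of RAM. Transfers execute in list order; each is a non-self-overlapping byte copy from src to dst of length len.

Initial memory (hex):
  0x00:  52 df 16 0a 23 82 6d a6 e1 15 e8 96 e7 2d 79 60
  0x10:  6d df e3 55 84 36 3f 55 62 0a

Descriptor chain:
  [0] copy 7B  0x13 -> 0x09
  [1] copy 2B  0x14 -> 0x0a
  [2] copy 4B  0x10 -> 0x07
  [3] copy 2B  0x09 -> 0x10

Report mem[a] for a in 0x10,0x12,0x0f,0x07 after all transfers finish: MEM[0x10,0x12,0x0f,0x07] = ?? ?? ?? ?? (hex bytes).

[0] 0x13->0x09 len=7 : 55 84 36 3f 55 62 0a
[1] 0x14->0x0a len=2 : 84 36
[2] 0x10->0x07 len=4 : 6d df e3 55
[3] 0x09->0x10 len=2 : e3 55
query mem[0x10]=0xe3, mem[0x12]=0xe3, mem[0x0f]=0x0a, mem[0x07]=0x6d

MEM[0x10,0x12,0x0f,0x07] = e3 e3 0a 6d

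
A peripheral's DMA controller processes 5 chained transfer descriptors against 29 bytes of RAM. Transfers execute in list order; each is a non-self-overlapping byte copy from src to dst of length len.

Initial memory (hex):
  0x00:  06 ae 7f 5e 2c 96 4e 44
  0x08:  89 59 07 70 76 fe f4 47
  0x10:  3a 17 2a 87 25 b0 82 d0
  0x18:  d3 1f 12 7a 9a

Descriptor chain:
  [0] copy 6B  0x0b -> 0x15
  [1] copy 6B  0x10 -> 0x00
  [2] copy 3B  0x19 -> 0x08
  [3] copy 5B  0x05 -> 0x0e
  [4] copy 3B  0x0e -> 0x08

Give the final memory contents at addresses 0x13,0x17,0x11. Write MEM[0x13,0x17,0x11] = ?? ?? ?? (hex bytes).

MEM[0x13,0x17,0x11] = 87 fe 47

#0 dst[0x15+6] := {0x70,0x76,0xfe,0xf4,0x47,0x3a}
#1 dst[0x00+6] := {0x3a,0x17,0x2a,0x87,0x25,0x70}
#2 dst[0x08+3] := {0x47,0x3a,0x7a}
#3 dst[0x0e+5] := {0x70,0x4e,0x44,0x47,0x3a}
#4 dst[0x08+3] := {0x70,0x4e,0x44}
query mem[0x13]=0x87, mem[0x17]=0xfe, mem[0x11]=0x47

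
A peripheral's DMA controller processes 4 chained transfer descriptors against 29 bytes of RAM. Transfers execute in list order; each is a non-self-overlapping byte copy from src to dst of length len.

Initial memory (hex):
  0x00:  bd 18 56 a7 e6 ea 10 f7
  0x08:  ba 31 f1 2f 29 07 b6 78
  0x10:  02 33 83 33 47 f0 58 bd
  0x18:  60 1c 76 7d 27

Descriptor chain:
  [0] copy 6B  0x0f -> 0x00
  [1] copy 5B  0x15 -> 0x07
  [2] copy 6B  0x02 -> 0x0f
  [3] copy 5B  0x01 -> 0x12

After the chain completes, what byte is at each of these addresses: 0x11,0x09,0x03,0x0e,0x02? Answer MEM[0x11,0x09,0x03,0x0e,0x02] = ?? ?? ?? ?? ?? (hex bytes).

#0 dst[0x00+6] := {0x78,0x02,0x33,0x83,0x33,0x47}
#1 dst[0x07+5] := {0xf0,0x58,0xbd,0x60,0x1c}
#2 dst[0x0f+6] := {0x33,0x83,0x33,0x47,0x10,0xf0}
#3 dst[0x12+5] := {0x02,0x33,0x83,0x33,0x47}
query mem[0x11]=0x33, mem[0x09]=0xbd, mem[0x03]=0x83, mem[0x0e]=0xb6, mem[0x02]=0x33

MEM[0x11,0x09,0x03,0x0e,0x02] = 33 bd 83 b6 33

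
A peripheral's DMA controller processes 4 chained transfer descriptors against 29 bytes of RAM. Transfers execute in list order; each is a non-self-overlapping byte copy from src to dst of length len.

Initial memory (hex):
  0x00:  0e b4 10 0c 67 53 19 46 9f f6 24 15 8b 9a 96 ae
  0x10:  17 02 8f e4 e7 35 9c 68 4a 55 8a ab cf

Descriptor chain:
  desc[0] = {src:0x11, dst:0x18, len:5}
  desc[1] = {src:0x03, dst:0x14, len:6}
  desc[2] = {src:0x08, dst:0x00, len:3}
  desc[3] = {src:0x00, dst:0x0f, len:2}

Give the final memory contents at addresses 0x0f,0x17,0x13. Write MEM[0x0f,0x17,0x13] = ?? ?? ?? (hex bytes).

MEM[0x0f,0x17,0x13] = 9f 19 e4

[0] 0x11->0x18 len=5 : 02 8f e4 e7 35
[1] 0x03->0x14 len=6 : 0c 67 53 19 46 9f
[2] 0x08->0x00 len=3 : 9f f6 24
[3] 0x00->0x0f len=2 : 9f f6
query mem[0x0f]=0x9f, mem[0x17]=0x19, mem[0x13]=0xe4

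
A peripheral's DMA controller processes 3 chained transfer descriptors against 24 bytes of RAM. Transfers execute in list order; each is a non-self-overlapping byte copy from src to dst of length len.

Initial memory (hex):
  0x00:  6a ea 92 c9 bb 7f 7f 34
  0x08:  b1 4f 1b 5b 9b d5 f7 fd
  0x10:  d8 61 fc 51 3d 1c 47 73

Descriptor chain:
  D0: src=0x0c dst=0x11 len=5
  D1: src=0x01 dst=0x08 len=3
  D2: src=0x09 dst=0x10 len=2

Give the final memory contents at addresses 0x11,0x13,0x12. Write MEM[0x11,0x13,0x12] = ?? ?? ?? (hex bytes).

D0: mem[0x11..0x15] <- [9b d5 f7 fd d8]
D1: mem[0x08..0x0a] <- [ea 92 c9]
D2: mem[0x10..0x11] <- [92 c9]
query mem[0x11]=0xc9, mem[0x13]=0xf7, mem[0x12]=0xd5

MEM[0x11,0x13,0x12] = c9 f7 d5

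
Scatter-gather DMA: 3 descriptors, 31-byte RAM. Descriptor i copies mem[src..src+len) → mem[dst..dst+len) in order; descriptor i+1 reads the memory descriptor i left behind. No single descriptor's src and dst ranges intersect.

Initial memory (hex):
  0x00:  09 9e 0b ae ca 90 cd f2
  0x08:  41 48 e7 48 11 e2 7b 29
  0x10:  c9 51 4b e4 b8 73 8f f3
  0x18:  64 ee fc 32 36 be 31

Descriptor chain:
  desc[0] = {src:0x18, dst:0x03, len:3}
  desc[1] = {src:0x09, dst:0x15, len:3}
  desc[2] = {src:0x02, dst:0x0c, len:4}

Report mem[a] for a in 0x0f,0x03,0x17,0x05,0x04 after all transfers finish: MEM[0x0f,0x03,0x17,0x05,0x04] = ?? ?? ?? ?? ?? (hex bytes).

MEM[0x0f,0x03,0x17,0x05,0x04] = fc 64 48 fc ee

  after D0: wrote 3B at 0x03 = 64eefc
  after D1: wrote 3B at 0x15 = 48e748
  after D2: wrote 4B at 0x0c = 0b64eefc
query mem[0x0f]=0xfc, mem[0x03]=0x64, mem[0x17]=0x48, mem[0x05]=0xfc, mem[0x04]=0xee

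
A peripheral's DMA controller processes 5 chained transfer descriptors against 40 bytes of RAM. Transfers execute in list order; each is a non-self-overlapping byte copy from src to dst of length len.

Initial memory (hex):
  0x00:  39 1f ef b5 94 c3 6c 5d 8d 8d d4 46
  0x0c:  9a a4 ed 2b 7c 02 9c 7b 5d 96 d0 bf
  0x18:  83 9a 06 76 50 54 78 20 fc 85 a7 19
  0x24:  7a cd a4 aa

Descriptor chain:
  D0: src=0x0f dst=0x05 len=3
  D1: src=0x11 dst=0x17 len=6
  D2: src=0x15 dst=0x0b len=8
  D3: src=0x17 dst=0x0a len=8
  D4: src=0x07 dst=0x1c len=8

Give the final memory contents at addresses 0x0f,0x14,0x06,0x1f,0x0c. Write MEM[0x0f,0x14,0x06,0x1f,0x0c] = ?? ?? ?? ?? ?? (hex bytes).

  after D0: wrote 3B at 0x05 = 2b7c02
  after D1: wrote 6B at 0x17 = 029c7b5d96d0
  after D2: wrote 8B at 0x0b = 96d0029c7b5d96d0
  after D3: wrote 8B at 0x0a = 029c7b5d96d05478
  after D4: wrote 8B at 0x1c = 028d8d029c7b5d96
query mem[0x0f]=0xd0, mem[0x14]=0x5d, mem[0x06]=0x7c, mem[0x1f]=0x02, mem[0x0c]=0x7b

MEM[0x0f,0x14,0x06,0x1f,0x0c] = d0 5d 7c 02 7b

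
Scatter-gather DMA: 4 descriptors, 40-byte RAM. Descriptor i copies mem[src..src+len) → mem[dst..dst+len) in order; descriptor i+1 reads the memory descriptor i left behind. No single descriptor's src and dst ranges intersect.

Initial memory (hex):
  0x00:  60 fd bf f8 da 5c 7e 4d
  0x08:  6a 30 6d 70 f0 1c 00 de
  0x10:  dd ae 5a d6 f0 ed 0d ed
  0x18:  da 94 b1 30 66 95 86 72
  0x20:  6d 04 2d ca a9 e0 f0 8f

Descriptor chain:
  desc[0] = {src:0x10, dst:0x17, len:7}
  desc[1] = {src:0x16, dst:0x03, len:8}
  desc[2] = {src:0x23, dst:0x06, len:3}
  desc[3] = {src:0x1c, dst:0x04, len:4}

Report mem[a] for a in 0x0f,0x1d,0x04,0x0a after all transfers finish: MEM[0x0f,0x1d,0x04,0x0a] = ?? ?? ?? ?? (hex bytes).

MEM[0x0f,0x1d,0x04,0x0a] = de 0d ed 0d

[0] 0x10->0x17 len=7 : dd ae 5a d6 f0 ed 0d
[1] 0x16->0x03 len=8 : 0d dd ae 5a d6 f0 ed 0d
[2] 0x23->0x06 len=3 : ca a9 e0
[3] 0x1c->0x04 len=4 : ed 0d 86 72
query mem[0x0f]=0xde, mem[0x1d]=0x0d, mem[0x04]=0xed, mem[0x0a]=0x0d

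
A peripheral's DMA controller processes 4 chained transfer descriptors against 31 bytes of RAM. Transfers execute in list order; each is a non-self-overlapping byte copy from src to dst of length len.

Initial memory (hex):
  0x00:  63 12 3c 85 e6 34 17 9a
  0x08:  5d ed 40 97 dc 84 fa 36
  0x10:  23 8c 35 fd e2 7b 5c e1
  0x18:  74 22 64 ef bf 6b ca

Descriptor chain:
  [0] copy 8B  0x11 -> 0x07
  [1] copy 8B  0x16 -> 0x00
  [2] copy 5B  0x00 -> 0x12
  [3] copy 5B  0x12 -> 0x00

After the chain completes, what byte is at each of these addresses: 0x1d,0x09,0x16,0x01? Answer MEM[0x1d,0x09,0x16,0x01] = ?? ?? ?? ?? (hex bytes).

[0] 0x11->0x07 len=8 : 8c 35 fd e2 7b 5c e1 74
[1] 0x16->0x00 len=8 : 5c e1 74 22 64 ef bf 6b
[2] 0x00->0x12 len=5 : 5c e1 74 22 64
[3] 0x12->0x00 len=5 : 5c e1 74 22 64
query mem[0x1d]=0x6b, mem[0x09]=0xfd, mem[0x16]=0x64, mem[0x01]=0xe1

MEM[0x1d,0x09,0x16,0x01] = 6b fd 64 e1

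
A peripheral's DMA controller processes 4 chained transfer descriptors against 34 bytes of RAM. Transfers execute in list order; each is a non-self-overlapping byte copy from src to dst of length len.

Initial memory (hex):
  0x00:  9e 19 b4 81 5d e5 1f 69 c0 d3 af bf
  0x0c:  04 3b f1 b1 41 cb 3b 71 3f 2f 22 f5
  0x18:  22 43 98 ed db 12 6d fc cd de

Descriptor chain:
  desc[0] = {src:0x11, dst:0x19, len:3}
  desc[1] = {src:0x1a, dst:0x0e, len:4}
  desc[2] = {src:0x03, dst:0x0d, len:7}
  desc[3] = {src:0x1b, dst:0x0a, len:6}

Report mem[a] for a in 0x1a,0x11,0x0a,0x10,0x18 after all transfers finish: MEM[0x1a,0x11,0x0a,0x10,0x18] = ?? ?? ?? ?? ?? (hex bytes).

D0: mem[0x19..0x1b] <- [cb 3b 71]
D1: mem[0x0e..0x11] <- [3b 71 db 12]
D2: mem[0x0d..0x13] <- [81 5d e5 1f 69 c0 d3]
D3: mem[0x0a..0x0f] <- [71 db 12 6d fc cd]
query mem[0x1a]=0x3b, mem[0x11]=0x69, mem[0x0a]=0x71, mem[0x10]=0x1f, mem[0x18]=0x22

MEM[0x1a,0x11,0x0a,0x10,0x18] = 3b 69 71 1f 22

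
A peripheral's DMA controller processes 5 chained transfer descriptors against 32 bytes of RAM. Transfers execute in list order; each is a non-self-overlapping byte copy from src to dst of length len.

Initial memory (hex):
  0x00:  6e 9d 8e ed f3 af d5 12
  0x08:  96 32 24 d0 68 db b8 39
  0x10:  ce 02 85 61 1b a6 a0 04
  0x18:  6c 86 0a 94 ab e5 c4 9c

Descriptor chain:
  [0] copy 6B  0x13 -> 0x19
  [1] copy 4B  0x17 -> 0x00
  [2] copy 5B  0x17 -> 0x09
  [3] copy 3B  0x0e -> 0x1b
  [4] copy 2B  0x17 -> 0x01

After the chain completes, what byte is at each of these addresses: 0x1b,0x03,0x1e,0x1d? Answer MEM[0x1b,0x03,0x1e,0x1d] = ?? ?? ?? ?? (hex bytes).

D0: mem[0x19..0x1e] <- [61 1b a6 a0 04 6c]
D1: mem[0x00..0x03] <- [04 6c 61 1b]
D2: mem[0x09..0x0d] <- [04 6c 61 1b a6]
D3: mem[0x1b..0x1d] <- [b8 39 ce]
D4: mem[0x01..0x02] <- [04 6c]
query mem[0x1b]=0xb8, mem[0x03]=0x1b, mem[0x1e]=0x6c, mem[0x1d]=0xce

MEM[0x1b,0x03,0x1e,0x1d] = b8 1b 6c ce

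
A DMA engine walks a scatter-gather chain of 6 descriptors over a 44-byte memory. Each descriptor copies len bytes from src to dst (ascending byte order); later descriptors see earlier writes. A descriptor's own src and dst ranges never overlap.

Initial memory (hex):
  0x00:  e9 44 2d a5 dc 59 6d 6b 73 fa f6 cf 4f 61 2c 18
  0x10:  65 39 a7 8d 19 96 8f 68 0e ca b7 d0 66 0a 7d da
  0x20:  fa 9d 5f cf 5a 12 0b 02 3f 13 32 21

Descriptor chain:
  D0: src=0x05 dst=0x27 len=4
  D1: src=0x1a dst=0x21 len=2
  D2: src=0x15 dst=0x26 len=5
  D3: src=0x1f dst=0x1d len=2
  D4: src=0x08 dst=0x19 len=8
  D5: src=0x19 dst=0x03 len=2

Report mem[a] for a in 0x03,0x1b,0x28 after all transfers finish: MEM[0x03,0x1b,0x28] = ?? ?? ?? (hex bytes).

MEM[0x03,0x1b,0x28] = 73 f6 68

[0] 0x05->0x27 len=4 : 59 6d 6b 73
[1] 0x1a->0x21 len=2 : b7 d0
[2] 0x15->0x26 len=5 : 96 8f 68 0e ca
[3] 0x1f->0x1d len=2 : da fa
[4] 0x08->0x19 len=8 : 73 fa f6 cf 4f 61 2c 18
[5] 0x19->0x03 len=2 : 73 fa
query mem[0x03]=0x73, mem[0x1b]=0xf6, mem[0x28]=0x68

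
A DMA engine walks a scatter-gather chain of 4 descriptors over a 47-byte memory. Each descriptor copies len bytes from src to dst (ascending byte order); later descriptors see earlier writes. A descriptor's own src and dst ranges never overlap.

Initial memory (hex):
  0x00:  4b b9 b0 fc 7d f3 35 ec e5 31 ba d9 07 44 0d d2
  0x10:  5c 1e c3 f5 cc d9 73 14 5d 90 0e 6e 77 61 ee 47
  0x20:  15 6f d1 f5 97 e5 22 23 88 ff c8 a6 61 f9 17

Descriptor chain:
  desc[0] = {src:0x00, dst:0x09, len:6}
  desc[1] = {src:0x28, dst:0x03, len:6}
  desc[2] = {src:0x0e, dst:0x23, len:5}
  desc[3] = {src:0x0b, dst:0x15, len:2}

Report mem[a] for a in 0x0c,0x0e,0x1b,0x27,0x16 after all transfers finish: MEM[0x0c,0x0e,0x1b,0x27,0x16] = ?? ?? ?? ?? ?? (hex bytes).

#0 dst[0x09+6] := {0x4b,0xb9,0xb0,0xfc,0x7d,0xf3}
#1 dst[0x03+6] := {0x88,0xff,0xc8,0xa6,0x61,0xf9}
#2 dst[0x23+5] := {0xf3,0xd2,0x5c,0x1e,0xc3}
#3 dst[0x15+2] := {0xb0,0xfc}
query mem[0x0c]=0xfc, mem[0x0e]=0xf3, mem[0x1b]=0x6e, mem[0x27]=0xc3, mem[0x16]=0xfc

MEM[0x0c,0x0e,0x1b,0x27,0x16] = fc f3 6e c3 fc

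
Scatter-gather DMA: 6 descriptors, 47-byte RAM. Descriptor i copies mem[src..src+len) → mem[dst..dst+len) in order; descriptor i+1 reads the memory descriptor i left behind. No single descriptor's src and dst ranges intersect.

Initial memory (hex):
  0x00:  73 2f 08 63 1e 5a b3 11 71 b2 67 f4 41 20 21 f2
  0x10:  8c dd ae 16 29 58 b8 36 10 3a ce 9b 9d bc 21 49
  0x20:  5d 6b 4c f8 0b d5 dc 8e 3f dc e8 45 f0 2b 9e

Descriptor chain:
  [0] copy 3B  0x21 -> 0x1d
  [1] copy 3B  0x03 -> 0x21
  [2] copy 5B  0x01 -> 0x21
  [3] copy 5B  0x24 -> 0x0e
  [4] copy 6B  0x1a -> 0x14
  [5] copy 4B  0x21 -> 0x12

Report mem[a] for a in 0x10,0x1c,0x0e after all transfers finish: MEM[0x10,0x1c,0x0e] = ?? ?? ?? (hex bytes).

MEM[0x10,0x1c,0x0e] = dc 9d 1e

D0: mem[0x1d..0x1f] <- [6b 4c f8]
D1: mem[0x21..0x23] <- [63 1e 5a]
D2: mem[0x21..0x25] <- [2f 08 63 1e 5a]
D3: mem[0x0e..0x12] <- [1e 5a dc 8e 3f]
D4: mem[0x14..0x19] <- [ce 9b 9d 6b 4c f8]
D5: mem[0x12..0x15] <- [2f 08 63 1e]
query mem[0x10]=0xdc, mem[0x1c]=0x9d, mem[0x0e]=0x1e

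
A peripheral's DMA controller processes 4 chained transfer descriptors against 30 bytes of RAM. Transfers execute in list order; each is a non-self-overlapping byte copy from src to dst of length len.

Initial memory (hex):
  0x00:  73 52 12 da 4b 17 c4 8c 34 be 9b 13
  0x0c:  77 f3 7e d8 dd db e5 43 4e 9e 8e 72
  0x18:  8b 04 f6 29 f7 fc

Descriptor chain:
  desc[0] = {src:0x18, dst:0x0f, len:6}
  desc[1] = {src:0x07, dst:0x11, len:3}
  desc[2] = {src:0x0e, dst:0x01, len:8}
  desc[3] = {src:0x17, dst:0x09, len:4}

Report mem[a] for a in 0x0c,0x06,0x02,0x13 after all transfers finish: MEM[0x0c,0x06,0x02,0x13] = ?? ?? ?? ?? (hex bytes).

  after D0: wrote 6B at 0x0f = 8b04f629f7fc
  after D1: wrote 3B at 0x11 = 8c34be
  after D2: wrote 8B at 0x01 = 7e8b048c34befc9e
  after D3: wrote 4B at 0x09 = 728b04f6
query mem[0x0c]=0xf6, mem[0x06]=0xbe, mem[0x02]=0x8b, mem[0x13]=0xbe

MEM[0x0c,0x06,0x02,0x13] = f6 be 8b be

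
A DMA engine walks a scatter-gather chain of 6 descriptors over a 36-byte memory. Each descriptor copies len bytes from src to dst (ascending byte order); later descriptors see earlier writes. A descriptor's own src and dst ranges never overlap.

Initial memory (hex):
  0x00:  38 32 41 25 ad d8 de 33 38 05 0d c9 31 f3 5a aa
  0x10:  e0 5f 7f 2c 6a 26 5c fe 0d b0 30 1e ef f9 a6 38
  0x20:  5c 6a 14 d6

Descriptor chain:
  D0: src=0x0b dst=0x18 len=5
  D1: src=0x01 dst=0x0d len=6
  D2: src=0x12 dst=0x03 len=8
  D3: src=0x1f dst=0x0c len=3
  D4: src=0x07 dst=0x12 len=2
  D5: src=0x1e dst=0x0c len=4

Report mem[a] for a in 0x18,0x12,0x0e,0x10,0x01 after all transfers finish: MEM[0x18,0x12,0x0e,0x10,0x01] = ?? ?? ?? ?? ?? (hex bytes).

MEM[0x18,0x12,0x0e,0x10,0x01] = c9 5c 5c ad 32

D0: mem[0x18..0x1c] <- [c9 31 f3 5a aa]
D1: mem[0x0d..0x12] <- [32 41 25 ad d8 de]
D2: mem[0x03..0x0a] <- [de 2c 6a 26 5c fe c9 31]
D3: mem[0x0c..0x0e] <- [38 5c 6a]
D4: mem[0x12..0x13] <- [5c fe]
D5: mem[0x0c..0x0f] <- [a6 38 5c 6a]
query mem[0x18]=0xc9, mem[0x12]=0x5c, mem[0x0e]=0x5c, mem[0x10]=0xad, mem[0x01]=0x32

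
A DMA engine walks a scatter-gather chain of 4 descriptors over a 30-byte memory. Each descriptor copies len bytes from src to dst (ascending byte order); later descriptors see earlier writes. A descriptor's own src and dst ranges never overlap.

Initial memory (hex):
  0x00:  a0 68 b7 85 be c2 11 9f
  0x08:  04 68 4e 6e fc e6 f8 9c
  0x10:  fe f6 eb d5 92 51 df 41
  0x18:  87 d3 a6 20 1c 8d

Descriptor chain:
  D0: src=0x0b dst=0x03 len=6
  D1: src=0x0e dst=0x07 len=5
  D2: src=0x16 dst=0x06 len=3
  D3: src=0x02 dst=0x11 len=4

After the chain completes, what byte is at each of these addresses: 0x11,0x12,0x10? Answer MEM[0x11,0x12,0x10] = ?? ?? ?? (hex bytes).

  after D0: wrote 6B at 0x03 = 6efce6f89cfe
  after D1: wrote 5B at 0x07 = f89cfef6eb
  after D2: wrote 3B at 0x06 = df4187
  after D3: wrote 4B at 0x11 = b76efce6
query mem[0x11]=0xb7, mem[0x12]=0x6e, mem[0x10]=0xfe

MEM[0x11,0x12,0x10] = b7 6e fe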